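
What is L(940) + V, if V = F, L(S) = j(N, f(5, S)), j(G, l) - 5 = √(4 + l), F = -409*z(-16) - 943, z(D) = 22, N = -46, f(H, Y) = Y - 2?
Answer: -9936 + √942 ≈ -9905.3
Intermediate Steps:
f(H, Y) = -2 + Y
F = -9941 (F = -409*22 - 943 = -8998 - 943 = -9941)
j(G, l) = 5 + √(4 + l)
L(S) = 5 + √(2 + S) (L(S) = 5 + √(4 + (-2 + S)) = 5 + √(2 + S))
V = -9941
L(940) + V = (5 + √(2 + 940)) - 9941 = (5 + √942) - 9941 = -9936 + √942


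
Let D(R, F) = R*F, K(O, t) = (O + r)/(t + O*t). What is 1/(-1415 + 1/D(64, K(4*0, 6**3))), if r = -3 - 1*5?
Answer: -64/90587 ≈ -0.00070650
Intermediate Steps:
r = -8 (r = -3 - 5 = -8)
K(O, t) = (-8 + O)/(t + O*t) (K(O, t) = (O - 8)/(t + O*t) = (-8 + O)/(t + O*t))
D(R, F) = F*R
1/(-1415 + 1/D(64, K(4*0, 6**3))) = 1/(-1415 + 1/(((-8 + 4*0)/((6**3)*(1 + 4*0)))*64)) = 1/(-1415 + 1/(((-8 + 0)/(216*(1 + 0)))*64)) = 1/(-1415 + 1/(((1/216)*(-8)/1)*64)) = 1/(-1415 + 1/(((1/216)*1*(-8))*64)) = 1/(-1415 + 1/(-1/27*64)) = 1/(-1415 + 1/(-64/27)) = 1/(-1415 - 27/64) = 1/(-90587/64) = -64/90587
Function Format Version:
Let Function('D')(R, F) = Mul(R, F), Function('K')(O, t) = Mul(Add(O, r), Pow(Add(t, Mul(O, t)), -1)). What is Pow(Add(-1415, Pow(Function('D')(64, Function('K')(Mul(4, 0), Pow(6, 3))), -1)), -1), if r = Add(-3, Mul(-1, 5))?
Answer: Rational(-64, 90587) ≈ -0.00070650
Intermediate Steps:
r = -8 (r = Add(-3, -5) = -8)
Function('K')(O, t) = Mul(Pow(Add(t, Mul(O, t)), -1), Add(-8, O)) (Function('K')(O, t) = Mul(Add(O, -8), Pow(Add(t, Mul(O, t)), -1)) = Mul(Add(-8, O), Pow(Add(t, Mul(O, t)), -1)) = Mul(Pow(Add(t, Mul(O, t)), -1), Add(-8, O)))
Function('D')(R, F) = Mul(F, R)
Pow(Add(-1415, Pow(Function('D')(64, Function('K')(Mul(4, 0), Pow(6, 3))), -1)), -1) = Pow(Add(-1415, Pow(Mul(Mul(Pow(Pow(6, 3), -1), Pow(Add(1, Mul(4, 0)), -1), Add(-8, Mul(4, 0))), 64), -1)), -1) = Pow(Add(-1415, Pow(Mul(Mul(Pow(216, -1), Pow(Add(1, 0), -1), Add(-8, 0)), 64), -1)), -1) = Pow(Add(-1415, Pow(Mul(Mul(Rational(1, 216), Pow(1, -1), -8), 64), -1)), -1) = Pow(Add(-1415, Pow(Mul(Mul(Rational(1, 216), 1, -8), 64), -1)), -1) = Pow(Add(-1415, Pow(Mul(Rational(-1, 27), 64), -1)), -1) = Pow(Add(-1415, Pow(Rational(-64, 27), -1)), -1) = Pow(Add(-1415, Rational(-27, 64)), -1) = Pow(Rational(-90587, 64), -1) = Rational(-64, 90587)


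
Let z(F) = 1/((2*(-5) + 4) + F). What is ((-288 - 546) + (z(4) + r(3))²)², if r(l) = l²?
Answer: 9284209/16 ≈ 5.8026e+5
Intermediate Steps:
z(F) = 1/(-6 + F) (z(F) = 1/((-10 + 4) + F) = 1/(-6 + F))
((-288 - 546) + (z(4) + r(3))²)² = ((-288 - 546) + (1/(-6 + 4) + 3²)²)² = (-834 + (1/(-2) + 9)²)² = (-834 + (-½ + 9)²)² = (-834 + (17/2)²)² = (-834 + 289/4)² = (-3047/4)² = 9284209/16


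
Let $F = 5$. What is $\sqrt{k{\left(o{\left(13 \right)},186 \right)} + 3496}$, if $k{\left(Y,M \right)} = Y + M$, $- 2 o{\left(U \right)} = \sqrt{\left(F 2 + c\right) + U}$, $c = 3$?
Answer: $\frac{\sqrt{14728 - 2 \sqrt{26}}}{2} \approx 60.658$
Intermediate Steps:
$o{\left(U \right)} = - \frac{\sqrt{13 + U}}{2}$ ($o{\left(U \right)} = - \frac{\sqrt{\left(5 \cdot 2 + 3\right) + U}}{2} = - \frac{\sqrt{\left(10 + 3\right) + U}}{2} = - \frac{\sqrt{13 + U}}{2}$)
$k{\left(Y,M \right)} = M + Y$
$\sqrt{k{\left(o{\left(13 \right)},186 \right)} + 3496} = \sqrt{\left(186 - \frac{\sqrt{13 + 13}}{2}\right) + 3496} = \sqrt{\left(186 - \frac{\sqrt{26}}{2}\right) + 3496} = \sqrt{3682 - \frac{\sqrt{26}}{2}}$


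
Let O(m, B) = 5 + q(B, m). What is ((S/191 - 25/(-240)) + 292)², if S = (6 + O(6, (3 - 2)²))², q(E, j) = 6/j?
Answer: 7208811515929/84052224 ≈ 85766.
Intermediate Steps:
O(m, B) = 5 + 6/m
S = 144 (S = (6 + (5 + 6/6))² = (6 + (5 + 6*(⅙)))² = (6 + (5 + 1))² = (6 + 6)² = 12² = 144)
((S/191 - 25/(-240)) + 292)² = ((144/191 - 25/(-240)) + 292)² = ((144*(1/191) - 25*(-1/240)) + 292)² = ((144/191 + 5/48) + 292)² = (7867/9168 + 292)² = (2684923/9168)² = 7208811515929/84052224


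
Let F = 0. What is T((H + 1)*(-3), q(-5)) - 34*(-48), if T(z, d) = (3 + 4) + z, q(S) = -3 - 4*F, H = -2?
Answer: 1642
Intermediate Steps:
q(S) = -3 (q(S) = -3 - 4*0 = -3 + 0 = -3)
T(z, d) = 7 + z
T((H + 1)*(-3), q(-5)) - 34*(-48) = (7 + (-2 + 1)*(-3)) - 34*(-48) = (7 - 1*(-3)) + 1632 = (7 + 3) + 1632 = 10 + 1632 = 1642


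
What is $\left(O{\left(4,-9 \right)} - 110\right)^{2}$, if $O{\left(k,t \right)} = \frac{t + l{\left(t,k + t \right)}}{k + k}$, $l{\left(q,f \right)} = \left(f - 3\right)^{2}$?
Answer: $\frac{680625}{64} \approx 10635.0$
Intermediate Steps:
$l{\left(q,f \right)} = \left(-3 + f\right)^{2}$
$O{\left(k,t \right)} = \frac{t + \left(-3 + k + t\right)^{2}}{2 k}$ ($O{\left(k,t \right)} = \frac{t + \left(-3 + \left(k + t\right)\right)^{2}}{k + k} = \frac{t + \left(-3 + k + t\right)^{2}}{2 k}$)
$\left(O{\left(4,-9 \right)} - 110\right)^{2} = \left(\frac{-9 + \left(-3 + 4 - 9\right)^{2}}{2 \cdot 4} - 110\right)^{2} = \left(\frac{1}{2} \cdot \frac{1}{4} \left(-9 + \left(-8\right)^{2}\right) - 110\right)^{2} = \left(\frac{1}{2} \cdot \frac{1}{4} \left(-9 + 64\right) - 110\right)^{2} = \left(\frac{1}{2} \cdot \frac{1}{4} \cdot 55 - 110\right)^{2} = \left(\frac{55}{8} - 110\right)^{2} = \left(- \frac{825}{8}\right)^{2} = \frac{680625}{64}$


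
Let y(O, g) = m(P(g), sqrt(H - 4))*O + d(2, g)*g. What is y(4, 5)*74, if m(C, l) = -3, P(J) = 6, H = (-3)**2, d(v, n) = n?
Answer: 962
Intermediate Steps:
H = 9
y(O, g) = g**2 - 3*O (y(O, g) = -3*O + g*g = -3*O + g**2 = g**2 - 3*O)
y(4, 5)*74 = (5**2 - 3*4)*74 = (25 - 12)*74 = 13*74 = 962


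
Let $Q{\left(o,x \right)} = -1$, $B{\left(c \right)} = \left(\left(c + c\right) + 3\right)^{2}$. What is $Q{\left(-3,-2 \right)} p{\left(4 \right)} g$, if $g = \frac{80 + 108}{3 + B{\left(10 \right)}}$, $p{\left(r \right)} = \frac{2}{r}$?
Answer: $- \frac{47}{266} \approx -0.17669$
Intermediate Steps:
$B{\left(c \right)} = \left(3 + 2 c\right)^{2}$ ($B{\left(c \right)} = \left(2 c + 3\right)^{2} = \left(3 + 2 c\right)^{2}$)
$g = \frac{47}{133}$ ($g = \frac{80 + 108}{3 + \left(3 + 2 \cdot 10\right)^{2}} = \frac{188}{3 + \left(3 + 20\right)^{2}} = \frac{188}{3 + 23^{2}} = \frac{188}{3 + 529} = \frac{188}{532} = 188 \cdot \frac{1}{532} = \frac{47}{133} \approx 0.35338$)
$Q{\left(-3,-2 \right)} p{\left(4 \right)} g = - \frac{2}{4} \cdot \frac{47}{133} = \left(-1\right) \frac{1}{2} \cdot \frac{47}{133} = \left(- \frac{1}{2}\right) \frac{47}{133} = - \frac{47}{266}$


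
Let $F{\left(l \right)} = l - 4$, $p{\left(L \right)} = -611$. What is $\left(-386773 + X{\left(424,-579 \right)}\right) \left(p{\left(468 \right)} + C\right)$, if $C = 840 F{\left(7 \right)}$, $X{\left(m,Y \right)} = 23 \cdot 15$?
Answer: $-737691052$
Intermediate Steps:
$F{\left(l \right)} = -4 + l$
$X{\left(m,Y \right)} = 345$
$C = 2520$ ($C = 840 \left(-4 + 7\right) = 840 \cdot 3 = 2520$)
$\left(-386773 + X{\left(424,-579 \right)}\right) \left(p{\left(468 \right)} + C\right) = \left(-386773 + 345\right) \left(-611 + 2520\right) = \left(-386428\right) 1909 = -737691052$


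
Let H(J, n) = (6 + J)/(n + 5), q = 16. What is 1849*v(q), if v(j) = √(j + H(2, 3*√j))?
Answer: 3698*√1190/17 ≈ 7504.0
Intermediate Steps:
H(J, n) = (6 + J)/(5 + n)
v(j) = √(j + 8/(5 + 3*√j)) (v(j) = √(j + (6 + 2)/(5 + 3*√j)) = √(j + 8/(5 + 3*√j)))
1849*v(q) = 1849*√((8 + 16*(5 + 3*√16))/(5 + 3*√16)) = 1849*√((8 + 16*(5 + 3*4))/(5 + 3*4)) = 1849*√((8 + 16*(5 + 12))/(5 + 12)) = 1849*√((8 + 16*17)/17) = 1849*√((8 + 272)/17) = 1849*√((1/17)*280) = 1849*√(280/17) = 1849*(2*√1190/17) = 3698*√1190/17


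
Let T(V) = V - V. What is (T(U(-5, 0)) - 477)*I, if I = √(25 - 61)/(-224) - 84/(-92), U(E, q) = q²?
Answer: -10017/23 + 1431*I/112 ≈ -435.52 + 12.777*I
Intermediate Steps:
I = 21/23 - 3*I/112 (I = √(-36)*(-1/224) - 84*(-1/92) = (6*I)*(-1/224) + 21/23 = -3*I/112 + 21/23 = 21/23 - 3*I/112 ≈ 0.91304 - 0.026786*I)
T(V) = 0
(T(U(-5, 0)) - 477)*I = (0 - 477)*(21/23 - 3*I/112) = -477*(21/23 - 3*I/112) = -10017/23 + 1431*I/112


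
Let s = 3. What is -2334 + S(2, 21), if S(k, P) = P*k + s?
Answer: -2289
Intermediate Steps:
S(k, P) = 3 + P*k (S(k, P) = P*k + 3 = 3 + P*k)
-2334 + S(2, 21) = -2334 + (3 + 21*2) = -2334 + (3 + 42) = -2334 + 45 = -2289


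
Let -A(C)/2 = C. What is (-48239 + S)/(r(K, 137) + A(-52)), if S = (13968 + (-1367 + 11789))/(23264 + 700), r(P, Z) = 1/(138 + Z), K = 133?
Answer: -52982187775/114232394 ≈ -463.81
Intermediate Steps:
A(C) = -2*C
S = 4065/3994 (S = (13968 + 10422)/23964 = 24390*(1/23964) = 4065/3994 ≈ 1.0178)
(-48239 + S)/(r(K, 137) + A(-52)) = (-48239 + 4065/3994)/(1/(138 + 137) - 2*(-52)) = -192662501/(3994*(1/275 + 104)) = -192662501/(3994*28601/275) = -192662501/3994*275/28601 = -52982187775/114232394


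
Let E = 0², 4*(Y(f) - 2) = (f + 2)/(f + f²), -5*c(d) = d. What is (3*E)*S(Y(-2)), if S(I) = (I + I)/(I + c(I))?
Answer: 0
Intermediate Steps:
c(d) = -d/5
Y(f) = 2 + (2 + f)/(4*(f + f²)) (Y(f) = 2 + ((f + 2)/(f + f²))/4 = 2 + ((2 + f)/(f + f²))/4 = 2 + (2 + f)/(4*(f + f²)))
E = 0
S(I) = 5/2 (S(I) = (I + I)/(I - I/5) = (2*I)/((4*I/5)) = (2*I)*(5/(4*I)) = 5/2)
(3*E)*S(Y(-2)) = (3*0)*(5/2) = 0*(5/2) = 0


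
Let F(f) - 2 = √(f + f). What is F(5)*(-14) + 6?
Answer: -22 - 14*√10 ≈ -66.272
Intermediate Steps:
F(f) = 2 + √2*√f (F(f) = 2 + √(f + f) = 2 + √(2*f) = 2 + √2*√f)
F(5)*(-14) + 6 = (2 + √2*√5)*(-14) + 6 = (2 + √10)*(-14) + 6 = (-28 - 14*√10) + 6 = -22 - 14*√10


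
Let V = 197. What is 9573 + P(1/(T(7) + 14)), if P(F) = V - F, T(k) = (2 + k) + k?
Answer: 293099/30 ≈ 9770.0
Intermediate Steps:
T(k) = 2 + 2*k
P(F) = 197 - F
9573 + P(1/(T(7) + 14)) = 9573 + (197 - 1/((2 + 2*7) + 14)) = 9573 + (197 - 1/((2 + 14) + 14)) = 9573 + (197 - 1/(16 + 14)) = 9573 + (197 - 1/30) = 9573 + 5909/30 = 293099/30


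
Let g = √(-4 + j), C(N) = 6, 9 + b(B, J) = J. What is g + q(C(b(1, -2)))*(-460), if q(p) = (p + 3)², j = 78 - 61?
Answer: -37260 + √13 ≈ -37256.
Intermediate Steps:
j = 17
b(B, J) = -9 + J
g = √13 (g = √(-4 + 17) = √13 ≈ 3.6056)
q(p) = (3 + p)²
g + q(C(b(1, -2)))*(-460) = √13 + (3 + 6)²*(-460) = √13 + 9²*(-460) = √13 + 81*(-460) = √13 - 37260 = -37260 + √13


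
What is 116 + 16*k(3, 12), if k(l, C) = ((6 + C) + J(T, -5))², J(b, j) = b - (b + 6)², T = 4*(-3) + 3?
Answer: 116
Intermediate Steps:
T = -9 (T = -12 + 3 = -9)
J(b, j) = b - (6 + b)²
k(l, C) = (-12 + C)² (k(l, C) = ((6 + C) + (-9 - (6 - 9)²))² = ((6 + C) + (-9 - 1*(-3)²))² = ((6 + C) + (-9 - 1*9))² = ((6 + C) + (-9 - 9))² = ((6 + C) - 18)² = (-12 + C)²)
116 + 16*k(3, 12) = 116 + 16*(-12 + 12)² = 116 + 16*0² = 116 + 16*0 = 116 + 0 = 116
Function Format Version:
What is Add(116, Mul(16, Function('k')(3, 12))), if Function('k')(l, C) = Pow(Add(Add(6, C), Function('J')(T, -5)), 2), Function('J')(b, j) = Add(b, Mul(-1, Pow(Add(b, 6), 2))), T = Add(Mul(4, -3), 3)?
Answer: 116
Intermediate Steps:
T = -9 (T = Add(-12, 3) = -9)
Function('J')(b, j) = Add(b, Mul(-1, Pow(Add(6, b), 2)))
Function('k')(l, C) = Pow(Add(-12, C), 2) (Function('k')(l, C) = Pow(Add(Add(6, C), Add(-9, Mul(-1, Pow(Add(6, -9), 2)))), 2) = Pow(Add(Add(6, C), Add(-9, Mul(-1, Pow(-3, 2)))), 2) = Pow(Add(Add(6, C), Add(-9, Mul(-1, 9))), 2) = Pow(Add(Add(6, C), Add(-9, -9)), 2) = Pow(Add(Add(6, C), -18), 2) = Pow(Add(-12, C), 2))
Add(116, Mul(16, Function('k')(3, 12))) = Add(116, Mul(16, Pow(Add(-12, 12), 2))) = Add(116, Mul(16, Pow(0, 2))) = Add(116, Mul(16, 0)) = Add(116, 0) = 116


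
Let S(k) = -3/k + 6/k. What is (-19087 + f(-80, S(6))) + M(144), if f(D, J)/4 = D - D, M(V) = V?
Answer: -18943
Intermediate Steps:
S(k) = 3/k
f(D, J) = 0 (f(D, J) = 4*(D - D) = 4*0 = 0)
(-19087 + f(-80, S(6))) + M(144) = (-19087 + 0) + 144 = -19087 + 144 = -18943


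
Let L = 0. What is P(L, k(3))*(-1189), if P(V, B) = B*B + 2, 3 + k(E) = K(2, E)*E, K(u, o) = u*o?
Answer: -269903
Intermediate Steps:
K(u, o) = o*u
k(E) = -3 + 2*E² (k(E) = -3 + (E*2)*E = -3 + (2*E)*E = -3 + 2*E²)
P(V, B) = 2 + B² (P(V, B) = B² + 2 = 2 + B²)
P(L, k(3))*(-1189) = (2 + (-3 + 2*3²)²)*(-1189) = (2 + (-3 + 2*9)²)*(-1189) = (2 + (-3 + 18)²)*(-1189) = (2 + 15²)*(-1189) = (2 + 225)*(-1189) = 227*(-1189) = -269903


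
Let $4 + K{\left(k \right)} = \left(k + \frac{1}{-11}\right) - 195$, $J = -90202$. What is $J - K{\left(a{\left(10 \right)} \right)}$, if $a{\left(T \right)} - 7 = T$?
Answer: $- \frac{990219}{11} \approx -90020.0$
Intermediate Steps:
$a{\left(T \right)} = 7 + T$
$K{\left(k \right)} = - \frac{2190}{11} + k$ ($K{\left(k \right)} = -4 + \left(\left(k + \frac{1}{-11}\right) - 195\right) = -4 + \left(\left(k - \frac{1}{11}\right) - 195\right) = -4 + \left(\left(- \frac{1}{11} + k\right) - 195\right) = -4 + \left(- \frac{2146}{11} + k\right) = - \frac{2190}{11} + k$)
$J - K{\left(a{\left(10 \right)} \right)} = -90202 - \left(- \frac{2190}{11} + \left(7 + 10\right)\right) = -90202 - \left(- \frac{2190}{11} + 17\right) = -90202 - - \frac{2003}{11} = -90202 + \frac{2003}{11} = - \frac{990219}{11}$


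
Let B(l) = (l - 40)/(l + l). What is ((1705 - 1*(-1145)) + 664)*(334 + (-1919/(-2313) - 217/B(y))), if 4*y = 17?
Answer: 449135714818/330759 ≈ 1.3579e+6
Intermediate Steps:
y = 17/4 (y = (¼)*17 = 17/4 ≈ 4.2500)
B(l) = (-40 + l)/(2*l) (B(l) = (-40 + l)/((2*l)) = (-40 + l)*(1/(2*l)) = (-40 + l)/(2*l))
((1705 - 1*(-1145)) + 664)*(334 + (-1919/(-2313) - 217/B(y))) = ((1705 - 1*(-1145)) + 664)*(334 + (-1919/(-2313) - 217*17/(2*(-40 + 17/4)))) = ((1705 + 1145) + 664)*(334 + (-1919*(-1/2313) - 217/((½)*(4/17)*(-143/4)))) = (2850 + 664)*(334 + (1919/2313 - 217/(-143/34))) = 3514*(334 + (1919/2313 - 217*(-34/143))) = 3514*(334 + (1919/2313 + 7378/143)) = 3514*(334 + 17339731/330759) = 3514*(127813237/330759) = 449135714818/330759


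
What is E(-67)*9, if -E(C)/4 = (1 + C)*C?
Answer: -159192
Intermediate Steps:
E(C) = -4*C*(1 + C) (E(C) = -4*(1 + C)*C = -4*C*(1 + C))
E(-67)*9 = -4*(-67)*(1 - 67)*9 = -4*(-67)*(-66)*9 = -17688*9 = -159192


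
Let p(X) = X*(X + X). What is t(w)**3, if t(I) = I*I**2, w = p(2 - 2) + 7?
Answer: 40353607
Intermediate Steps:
p(X) = 2*X**2 (p(X) = X*(2*X) = 2*X**2)
w = 7 (w = 2*(2 - 2)**2 + 7 = 2*0**2 + 7 = 2*0 + 7 = 0 + 7 = 7)
t(I) = I**3
t(w)**3 = (7**3)**3 = 343**3 = 40353607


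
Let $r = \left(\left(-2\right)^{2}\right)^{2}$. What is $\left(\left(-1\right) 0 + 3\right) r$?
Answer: $48$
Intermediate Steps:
$r = 16$ ($r = 4^{2} = 16$)
$\left(\left(-1\right) 0 + 3\right) r = \left(\left(-1\right) 0 + 3\right) 16 = \left(0 + 3\right) 16 = 3 \cdot 16 = 48$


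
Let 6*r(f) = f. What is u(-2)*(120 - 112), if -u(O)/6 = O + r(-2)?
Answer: 112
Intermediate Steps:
r(f) = f/6
u(O) = 2 - 6*O (u(O) = -6*(O + (⅙)*(-2)) = -6*(O - ⅓) = -6*(-⅓ + O) = 2 - 6*O)
u(-2)*(120 - 112) = (2 - 6*(-2))*(120 - 112) = (2 + 12)*8 = 14*8 = 112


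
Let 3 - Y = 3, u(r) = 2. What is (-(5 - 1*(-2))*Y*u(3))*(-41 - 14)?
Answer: 0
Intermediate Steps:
Y = 0 (Y = 3 - 1*3 = 3 - 3 = 0)
(-(5 - 1*(-2))*Y*u(3))*(-41 - 14) = (-(5 - 1*(-2))*0*2)*(-41 - 14) = -(5 + 2)*0*2*(-55) = -7*0*2*(-55) = -0*2*(-55) = -1*0*(-55) = 0*(-55) = 0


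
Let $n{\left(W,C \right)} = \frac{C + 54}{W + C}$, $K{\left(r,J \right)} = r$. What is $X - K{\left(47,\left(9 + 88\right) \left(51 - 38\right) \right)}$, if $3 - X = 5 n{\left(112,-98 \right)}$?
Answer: $- \frac{198}{7} \approx -28.286$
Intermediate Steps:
$n{\left(W,C \right)} = \frac{54 + C}{C + W}$
$X = \frac{131}{7}$ ($X = 3 - 5 \frac{54 - 98}{-98 + 112} = 3 - 5 \cdot \frac{1}{14} \left(-44\right) = 3 - 5 \left(- \frac{22}{7}\right) = 3 - - \frac{110}{7} = 3 + \frac{110}{7} = \frac{131}{7} \approx 18.714$)
$X - K{\left(47,\left(9 + 88\right) \left(51 - 38\right) \right)} = \frac{131}{7} - 47 = - \frac{198}{7}$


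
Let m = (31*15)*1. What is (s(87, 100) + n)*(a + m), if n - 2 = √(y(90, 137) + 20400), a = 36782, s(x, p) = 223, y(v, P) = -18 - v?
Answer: 8380575 + 74494*√5073 ≈ 1.3686e+7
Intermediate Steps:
n = 2 + 2*√5073 (n = 2 + √((-18 - 1*90) + 20400) = 2 + √((-18 - 90) + 20400) = 2 + √(-108 + 20400) = 2 + √20292 = 2 + 2*√5073 ≈ 144.45)
m = 465 (m = 465*1 = 465)
(s(87, 100) + n)*(a + m) = (223 + (2 + 2*√5073))*(36782 + 465) = (225 + 2*√5073)*37247 = 8380575 + 74494*√5073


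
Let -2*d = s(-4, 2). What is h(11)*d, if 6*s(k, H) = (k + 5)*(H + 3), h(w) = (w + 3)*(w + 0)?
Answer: -385/6 ≈ -64.167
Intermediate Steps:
h(w) = w*(3 + w) (h(w) = (3 + w)*w = w*(3 + w))
s(k, H) = (3 + H)*(5 + k)/6 (s(k, H) = ((k + 5)*(H + 3))/6 = ((5 + k)*(3 + H))/6 = ((3 + H)*(5 + k))/6 = (3 + H)*(5 + k)/6)
d = -5/12 (d = -(5/2 + (½)*(-4) + (⅚)*2 + (⅙)*2*(-4))/2 = -(5/2 - 2 + 5/3 - 4/3)/2 = -½*⅚ = -5/12 ≈ -0.41667)
h(11)*d = (11*(3 + 11))*(-5/12) = (11*14)*(-5/12) = 154*(-5/12) = -385/6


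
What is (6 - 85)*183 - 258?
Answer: -14715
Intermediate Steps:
(6 - 85)*183 - 258 = -79*183 - 258 = -14457 - 258 = -14715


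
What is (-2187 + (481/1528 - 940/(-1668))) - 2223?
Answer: -2809386503/637176 ≈ -4409.1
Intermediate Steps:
(-2187 + (481/1528 - 940/(-1668))) - 2223 = (-2187 + (481*(1/1528) - 940*(-1/1668))) - 2223 = (-2187 + (481/1528 + 235/417)) - 2223 = (-2187 + 559657/637176) - 2223 = -1392944255/637176 - 2223 = -2809386503/637176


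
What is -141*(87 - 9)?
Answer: -10998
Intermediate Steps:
-141*(87 - 9) = -141*78 = -10998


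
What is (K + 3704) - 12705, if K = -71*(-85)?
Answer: -2966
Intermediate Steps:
K = 6035
(K + 3704) - 12705 = (6035 + 3704) - 12705 = 9739 - 12705 = -2966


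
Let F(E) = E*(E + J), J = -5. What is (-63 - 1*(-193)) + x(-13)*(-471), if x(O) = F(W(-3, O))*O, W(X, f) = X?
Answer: 147082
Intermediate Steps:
F(E) = E*(-5 + E) (F(E) = E*(E - 5) = E*(-5 + E))
x(O) = 24*O (x(O) = (-3*(-5 - 3))*O = (-3*(-8))*O = 24*O)
(-63 - 1*(-193)) + x(-13)*(-471) = (-63 - 1*(-193)) + (24*(-13))*(-471) = (-63 + 193) - 312*(-471) = 130 + 146952 = 147082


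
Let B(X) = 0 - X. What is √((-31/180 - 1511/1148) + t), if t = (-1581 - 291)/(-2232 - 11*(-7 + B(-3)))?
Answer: I*√3509301493145/2354835 ≈ 0.79552*I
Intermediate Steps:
B(X) = -X
t = 468/547 (t = (-1581 - 291)/(-2232 - 11*(-7 - 1*(-3))) = -1872/(-2232 - 11*(-7 + 3)) = -1872/(-2232 - 11*(-4)) = -1872/(-2232 + 44) = -1872/(-2188) = -1872*(-1/2188) = 468/547 ≈ 0.85558)
√((-31/180 - 1511/1148) + t) = √((-31/180 - 1511/1148) + 468/547) = √(-19223/12915 + 468/547) = √(-4470761/7064505) = I*√3509301493145/2354835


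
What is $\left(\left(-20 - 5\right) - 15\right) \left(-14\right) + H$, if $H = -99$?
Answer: $461$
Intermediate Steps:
$\left(\left(-20 - 5\right) - 15\right) \left(-14\right) + H = \left(\left(-20 - 5\right) - 15\right) \left(-14\right) - 99 = \left(-25 - 15\right) \left(-14\right) - 99 = \left(-40\right) \left(-14\right) - 99 = 560 - 99 = 461$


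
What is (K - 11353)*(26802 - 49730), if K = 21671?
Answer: -236571104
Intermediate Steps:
(K - 11353)*(26802 - 49730) = (21671 - 11353)*(26802 - 49730) = 10318*(-22928) = -236571104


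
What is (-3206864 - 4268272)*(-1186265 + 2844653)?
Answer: -12396675840768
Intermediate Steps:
(-3206864 - 4268272)*(-1186265 + 2844653) = -7475136*1658388 = -12396675840768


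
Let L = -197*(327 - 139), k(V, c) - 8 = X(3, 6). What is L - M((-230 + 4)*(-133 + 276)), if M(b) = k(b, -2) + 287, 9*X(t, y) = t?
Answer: -111994/3 ≈ -37331.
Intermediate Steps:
X(t, y) = t/9
k(V, c) = 25/3 (k(V, c) = 8 + (⅑)*3 = 8 + ⅓ = 25/3)
M(b) = 886/3 (M(b) = 25/3 + 287 = 886/3)
L = -37036 (L = -197*188 = -37036)
L - M((-230 + 4)*(-133 + 276)) = -37036 - 1*886/3 = -37036 - 886/3 = -111994/3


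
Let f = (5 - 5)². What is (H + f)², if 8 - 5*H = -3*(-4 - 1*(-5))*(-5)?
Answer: 49/25 ≈ 1.9600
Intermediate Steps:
f = 0 (f = 0² = 0)
H = -7/5 (H = 8/5 - (-3*(-4 - 1*(-5)))*(-5)/5 = 8/5 - (-3*(-4 + 5))*(-5)/5 = 8/5 - (-3*1)*(-5)/5 = 8/5 - (-3)*(-5)/5 = 8/5 - ⅕*15 = 8/5 - 3 = -7/5 ≈ -1.4000)
(H + f)² = (-7/5 + 0)² = (-7/5)² = 49/25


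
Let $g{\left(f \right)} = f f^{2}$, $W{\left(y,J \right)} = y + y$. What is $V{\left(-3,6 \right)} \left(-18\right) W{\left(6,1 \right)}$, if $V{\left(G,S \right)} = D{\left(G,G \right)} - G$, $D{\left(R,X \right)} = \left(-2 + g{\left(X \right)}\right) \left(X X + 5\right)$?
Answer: $87048$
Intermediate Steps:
$W{\left(y,J \right)} = 2 y$
$g{\left(f \right)} = f^{3}$
$D{\left(R,X \right)} = \left(-2 + X^{3}\right) \left(5 + X^{2}\right)$ ($D{\left(R,X \right)} = \left(-2 + X^{3}\right) \left(X X + 5\right) = \left(-2 + X^{3}\right) \left(X^{2} + 5\right) = \left(-2 + X^{3}\right) \left(5 + X^{2}\right)$)
$V{\left(G,S \right)} = -10 + G^{5} - G - 2 G^{2} + 5 G^{3}$ ($V{\left(G,S \right)} = \left(-10 + G^{5} - 2 G^{2} + 5 G^{3}\right) - G = -10 + G^{5} - G - 2 G^{2} + 5 G^{3}$)
$V{\left(-3,6 \right)} \left(-18\right) W{\left(6,1 \right)} = \left(-10 + \left(-3\right)^{5} - -3 - 2 \left(-3\right)^{2} + 5 \left(-3\right)^{3}\right) \left(-18\right) 2 \cdot 6 = \left(-10 - 243 + 3 - 18 + 5 \left(-27\right)\right) \left(-18\right) 12 = \left(-10 - 243 + 3 - 18 - 135\right) \left(-18\right) 12 = \left(-403\right) \left(-18\right) 12 = 7254 \cdot 12 = 87048$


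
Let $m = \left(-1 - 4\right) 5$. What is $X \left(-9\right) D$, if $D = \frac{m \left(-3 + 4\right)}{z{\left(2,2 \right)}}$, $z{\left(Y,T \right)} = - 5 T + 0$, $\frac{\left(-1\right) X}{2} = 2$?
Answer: $90$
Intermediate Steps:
$X = -4$ ($X = \left(-2\right) 2 = -4$)
$z{\left(Y,T \right)} = - 5 T$
$m = -25$ ($m = \left(-5\right) 5 = -25$)
$D = \frac{5}{2}$ ($D = \frac{\left(-25\right) \left(-3 + 4\right)}{\left(-5\right) 2} = \frac{\left(-25\right) 1}{-10} = \left(-25\right) \left(- \frac{1}{10}\right) = \frac{5}{2} \approx 2.5$)
$X \left(-9\right) D = \left(-4\right) \left(-9\right) \frac{5}{2} = 36 \cdot \frac{5}{2} = 90$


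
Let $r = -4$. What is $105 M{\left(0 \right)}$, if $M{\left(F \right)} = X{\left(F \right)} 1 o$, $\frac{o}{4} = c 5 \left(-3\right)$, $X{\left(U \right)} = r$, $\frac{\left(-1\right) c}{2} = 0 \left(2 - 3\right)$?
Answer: $0$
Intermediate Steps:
$c = 0$ ($c = - 2 \cdot 0 \left(2 - 3\right) = - 2 \cdot 0 \left(-1\right) = \left(-2\right) 0 = 0$)
$X{\left(U \right)} = -4$
$o = 0$ ($o = 4 \cdot 0 \cdot 5 \left(-3\right) = 4 \cdot 0 \left(-3\right) = 4 \cdot 0 = 0$)
$M{\left(F \right)} = 0$ ($M{\left(F \right)} = \left(-4\right) 1 \cdot 0 = \left(-4\right) 0 = 0$)
$105 M{\left(0 \right)} = 105 \cdot 0 = 0$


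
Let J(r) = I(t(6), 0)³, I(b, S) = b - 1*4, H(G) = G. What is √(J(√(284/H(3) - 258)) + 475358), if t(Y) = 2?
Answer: 5*√19014 ≈ 689.46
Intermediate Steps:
I(b, S) = -4 + b (I(b, S) = b - 4 = -4 + b)
J(r) = -8 (J(r) = (-4 + 2)³ = (-2)³ = -8)
√(J(√(284/H(3) - 258)) + 475358) = √(-8 + 475358) = √475350 = 5*√19014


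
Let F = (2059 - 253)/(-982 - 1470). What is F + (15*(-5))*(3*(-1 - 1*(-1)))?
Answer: -903/1226 ≈ -0.73654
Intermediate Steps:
F = -903/1226 (F = 1806/(-2452) = 1806*(-1/2452) = -903/1226 ≈ -0.73654)
F + (15*(-5))*(3*(-1 - 1*(-1))) = -903/1226 + (15*(-5))*(3*(-1 - 1*(-1))) = -903/1226 - 225*(-1 + 1) = -903/1226 - 225*0 = -903/1226 - 75*0 = -903/1226 + 0 = -903/1226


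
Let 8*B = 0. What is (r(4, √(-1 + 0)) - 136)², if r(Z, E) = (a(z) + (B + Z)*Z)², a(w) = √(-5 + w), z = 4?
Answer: 13137 + 7616*I ≈ 13137.0 + 7616.0*I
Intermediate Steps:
B = 0 (B = (⅛)*0 = 0)
r(Z, E) = (I + Z²)² (r(Z, E) = (√(-5 + 4) + (0 + Z)*Z)² = (√(-1) + Z*Z)² = (I + Z²)²)
(r(4, √(-1 + 0)) - 136)² = ((I + 4²)² - 136)² = ((I + 16)² - 136)² = ((16 + I)² - 136)² = (-136 + (16 + I)²)²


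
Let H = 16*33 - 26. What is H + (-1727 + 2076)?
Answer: 851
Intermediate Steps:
H = 502 (H = 528 - 26 = 502)
H + (-1727 + 2076) = 502 + (-1727 + 2076) = 502 + 349 = 851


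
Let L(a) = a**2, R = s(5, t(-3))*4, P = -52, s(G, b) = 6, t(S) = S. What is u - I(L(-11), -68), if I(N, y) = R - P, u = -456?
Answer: -532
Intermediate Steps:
R = 24 (R = 6*4 = 24)
I(N, y) = 76 (I(N, y) = 24 - 1*(-52) = 24 + 52 = 76)
u - I(L(-11), -68) = -456 - 1*76 = -456 - 76 = -532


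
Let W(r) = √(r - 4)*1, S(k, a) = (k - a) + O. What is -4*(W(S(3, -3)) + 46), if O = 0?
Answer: -184 - 4*√2 ≈ -189.66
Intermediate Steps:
S(k, a) = k - a (S(k, a) = (k - a) + 0 = k - a)
W(r) = √(-4 + r) (W(r) = √(-4 + r)*1 = √(-4 + r))
-4*(W(S(3, -3)) + 46) = -4*(√(-4 + (3 - 1*(-3))) + 46) = -4*(√(-4 + (3 + 3)) + 46) = -4*(√(-4 + 6) + 46) = -4*(√2 + 46) = -4*(46 + √2) = -184 - 4*√2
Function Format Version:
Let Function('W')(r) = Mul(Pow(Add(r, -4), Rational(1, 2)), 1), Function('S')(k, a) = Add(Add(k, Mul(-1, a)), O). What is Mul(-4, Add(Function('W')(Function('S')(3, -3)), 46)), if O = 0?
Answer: Add(-184, Mul(-4, Pow(2, Rational(1, 2)))) ≈ -189.66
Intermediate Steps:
Function('S')(k, a) = Add(k, Mul(-1, a)) (Function('S')(k, a) = Add(Add(k, Mul(-1, a)), 0) = Add(k, Mul(-1, a)))
Function('W')(r) = Pow(Add(-4, r), Rational(1, 2)) (Function('W')(r) = Mul(Pow(Add(-4, r), Rational(1, 2)), 1) = Pow(Add(-4, r), Rational(1, 2)))
Mul(-4, Add(Function('W')(Function('S')(3, -3)), 46)) = Mul(-4, Add(Pow(Add(-4, Add(3, Mul(-1, -3))), Rational(1, 2)), 46)) = Mul(-4, Add(Pow(Add(-4, Add(3, 3)), Rational(1, 2)), 46)) = Mul(-4, Add(Pow(Add(-4, 6), Rational(1, 2)), 46)) = Mul(-4, Add(Pow(2, Rational(1, 2)), 46)) = Mul(-4, Add(46, Pow(2, Rational(1, 2)))) = Add(-184, Mul(-4, Pow(2, Rational(1, 2))))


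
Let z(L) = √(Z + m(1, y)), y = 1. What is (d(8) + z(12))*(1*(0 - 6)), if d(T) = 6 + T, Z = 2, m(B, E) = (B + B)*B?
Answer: -96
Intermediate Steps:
m(B, E) = 2*B² (m(B, E) = (2*B)*B = 2*B²)
z(L) = 2 (z(L) = √(2 + 2*1²) = √(2 + 2*1) = √(2 + 2) = √4 = 2)
(d(8) + z(12))*(1*(0 - 6)) = ((6 + 8) + 2)*(1*(0 - 6)) = (14 + 2)*(1*(-6)) = 16*(-6) = -96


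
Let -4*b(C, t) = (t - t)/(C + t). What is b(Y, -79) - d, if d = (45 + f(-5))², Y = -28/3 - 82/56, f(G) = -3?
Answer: -1764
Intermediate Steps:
Y = -907/84 (Y = -28*⅓ - 82*1/56 = -28/3 - 41/28 = -907/84 ≈ -10.798)
d = 1764 (d = (45 - 3)² = 42² = 1764)
b(C, t) = 0 (b(C, t) = -(t - t)/(4*(C + t)) = -0/(C + t) = -¼*0 = 0)
b(Y, -79) - d = 0 - 1*1764 = 0 - 1764 = -1764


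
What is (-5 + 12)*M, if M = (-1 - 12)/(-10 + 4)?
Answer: 91/6 ≈ 15.167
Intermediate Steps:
M = 13/6 (M = -13/(-6) = -13*(-⅙) = 13/6 ≈ 2.1667)
(-5 + 12)*M = (-5 + 12)*(13/6) = 7*(13/6) = 91/6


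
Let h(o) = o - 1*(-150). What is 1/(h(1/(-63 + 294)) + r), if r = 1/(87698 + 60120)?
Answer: 3104178/465640159 ≈ 0.0066665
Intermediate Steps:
h(o) = 150 + o (h(o) = o + 150 = 150 + o)
r = 1/147818 ≈ 6.7651e-6
1/(h(1/(-63 + 294)) + r) = 1/((150 + 1/(-63 + 294)) + 1/147818) = 1/((150 + 1/231) + 1/147818) = 1/(34651/231 + 1/147818) = 1/(465640159/3104178) = 3104178/465640159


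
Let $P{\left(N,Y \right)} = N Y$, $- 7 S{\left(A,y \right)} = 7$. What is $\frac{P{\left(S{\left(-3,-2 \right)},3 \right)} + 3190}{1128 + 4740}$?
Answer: $\frac{3187}{5868} \approx 0.54312$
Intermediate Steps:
$S{\left(A,y \right)} = -1$ ($S{\left(A,y \right)} = \left(- \frac{1}{7}\right) 7 = -1$)
$\frac{P{\left(S{\left(-3,-2 \right)},3 \right)} + 3190}{1128 + 4740} = \frac{\left(-1\right) 3 + 3190}{1128 + 4740} = \frac{-3 + 3190}{5868} = 3187 \cdot \frac{1}{5868} = \frac{3187}{5868}$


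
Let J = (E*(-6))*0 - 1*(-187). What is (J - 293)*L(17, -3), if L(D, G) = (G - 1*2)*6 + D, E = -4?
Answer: 1378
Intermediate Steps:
L(D, G) = -12 + D + 6*G (L(D, G) = (G - 2)*6 + D = (-2 + G)*6 + D = (-12 + 6*G) + D = -12 + D + 6*G)
J = 187 (J = -4*(-6)*0 - 1*(-187) = 24*0 + 187 = 0 + 187 = 187)
(J - 293)*L(17, -3) = (187 - 293)*(-12 + 17 + 6*(-3)) = -106*(-12 + 17 - 18) = -106*(-13) = 1378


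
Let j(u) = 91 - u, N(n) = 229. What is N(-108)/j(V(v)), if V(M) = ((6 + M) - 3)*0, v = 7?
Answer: 229/91 ≈ 2.5165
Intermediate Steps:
V(M) = 0 (V(M) = (3 + M)*0 = 0)
N(-108)/j(V(v)) = 229/(91 - 1*0) = 229/(91 + 0) = 229/91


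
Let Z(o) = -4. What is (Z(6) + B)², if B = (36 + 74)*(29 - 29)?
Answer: 16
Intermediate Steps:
B = 0 (B = 110*0 = 0)
(Z(6) + B)² = (-4 + 0)² = (-4)² = 16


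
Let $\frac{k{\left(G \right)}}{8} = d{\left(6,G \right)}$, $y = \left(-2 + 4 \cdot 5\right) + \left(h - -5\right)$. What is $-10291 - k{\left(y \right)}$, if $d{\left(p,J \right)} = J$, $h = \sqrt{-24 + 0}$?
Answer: $-10475 - 16 i \sqrt{6} \approx -10475.0 - 39.192 i$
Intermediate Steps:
$h = 2 i \sqrt{6}$ ($h = \sqrt{-24} = 2 i \sqrt{6} \approx 4.899 i$)
$y = 23 + 2 i \sqrt{6}$ ($y = \left(-2 + 4 \cdot 5\right) + \left(2 i \sqrt{6} - -5\right) = \left(-2 + 20\right) + \left(2 i \sqrt{6} + 5\right) = 18 + \left(5 + 2 i \sqrt{6}\right) = 23 + 2 i \sqrt{6} \approx 23.0 + 4.899 i$)
$k{\left(G \right)} = 8 G$
$-10291 - k{\left(y \right)} = -10291 - 8 \left(23 + 2 i \sqrt{6}\right) = -10291 - \left(184 + 16 i \sqrt{6}\right) = -10475 - 16 i \sqrt{6}$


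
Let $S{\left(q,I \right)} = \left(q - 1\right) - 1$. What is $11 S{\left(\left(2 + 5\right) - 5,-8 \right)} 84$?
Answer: $0$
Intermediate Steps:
$S{\left(q,I \right)} = -2 + q$ ($S{\left(q,I \right)} = \left(-1 + q\right) - 1 = -2 + q$)
$11 S{\left(\left(2 + 5\right) - 5,-8 \right)} 84 = 11 \left(-2 + \left(\left(2 + 5\right) - 5\right)\right) 84 = 11 \left(-2 + \left(7 - 5\right)\right) 84 = 11 \left(-2 + 2\right) 84 = 11 \cdot 0 \cdot 84 = 0 \cdot 84 = 0$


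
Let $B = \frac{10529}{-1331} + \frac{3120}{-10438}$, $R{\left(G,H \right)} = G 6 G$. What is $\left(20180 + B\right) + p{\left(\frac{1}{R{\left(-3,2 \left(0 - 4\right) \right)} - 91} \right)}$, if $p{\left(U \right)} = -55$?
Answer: $\frac{139741063914}{6946489} \approx 20117.0$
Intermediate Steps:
$R{\left(G,H \right)} = 6 G^{2}$ ($R{\left(G,H \right)} = 6 G G = 6 G^{2}$)
$B = - \frac{57027211}{6946489}$ ($B = 10529 \left(- \frac{1}{1331}\right) + 3120 \left(- \frac{1}{10438}\right) = - \frac{10529}{1331} - \frac{1560}{5219} = - \frac{57027211}{6946489} \approx -8.2095$)
$\left(20180 + B\right) + p{\left(\frac{1}{R{\left(-3,2 \left(0 - 4\right) \right)} - 91} \right)} = \left(20180 - \frac{57027211}{6946489}\right) - 55 = \frac{140123120809}{6946489} - 55 = \frac{139741063914}{6946489}$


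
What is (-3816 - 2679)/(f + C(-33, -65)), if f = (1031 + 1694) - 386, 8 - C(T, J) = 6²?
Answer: -6495/2311 ≈ -2.8105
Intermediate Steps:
C(T, J) = -28 (C(T, J) = 8 - 1*6² = 8 - 1*36 = 8 - 36 = -28)
f = 2339 (f = 2725 - 386 = 2339)
(-3816 - 2679)/(f + C(-33, -65)) = (-3816 - 2679)/(2339 - 28) = -6495/2311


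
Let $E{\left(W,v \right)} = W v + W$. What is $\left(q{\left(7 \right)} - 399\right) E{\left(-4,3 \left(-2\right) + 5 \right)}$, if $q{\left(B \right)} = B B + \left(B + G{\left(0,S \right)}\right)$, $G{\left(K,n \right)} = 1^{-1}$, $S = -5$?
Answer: $0$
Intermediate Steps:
$G{\left(K,n \right)} = 1$
$q{\left(B \right)} = 1 + B + B^{2}$ ($q{\left(B \right)} = B B + \left(B + 1\right) = B^{2} + \left(1 + B\right) = 1 + B + B^{2}$)
$E{\left(W,v \right)} = W + W v$
$\left(q{\left(7 \right)} - 399\right) E{\left(-4,3 \left(-2\right) + 5 \right)} = \left(\left(1 + 7 + 7^{2}\right) - 399\right) \left(- 4 \left(1 + \left(3 \left(-2\right) + 5\right)\right)\right) = \left(\left(1 + 7 + 49\right) - 399\right) \left(- 4 \left(1 + \left(-6 + 5\right)\right)\right) = \left(57 - 399\right) \left(- 4 \left(1 - 1\right)\right) = - 342 \left(\left(-4\right) 0\right) = \left(-342\right) 0 = 0$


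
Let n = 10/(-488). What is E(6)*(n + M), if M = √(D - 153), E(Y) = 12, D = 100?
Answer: -15/61 + 12*I*√53 ≈ -0.2459 + 87.361*I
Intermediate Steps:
n = -5/244 (n = 10*(-1/488) = -5/244 ≈ -0.020492)
M = I*√53 (M = √(100 - 153) = √(-53) = I*√53 ≈ 7.2801*I)
E(6)*(n + M) = 12*(-5/244 + I*√53) = -15/61 + 12*I*√53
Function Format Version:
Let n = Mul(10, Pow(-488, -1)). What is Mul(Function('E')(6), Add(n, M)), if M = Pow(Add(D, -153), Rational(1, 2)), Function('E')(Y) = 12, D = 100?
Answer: Add(Rational(-15, 61), Mul(12, I, Pow(53, Rational(1, 2)))) ≈ Add(-0.24590, Mul(87.361, I))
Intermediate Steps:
n = Rational(-5, 244) (n = Mul(10, Rational(-1, 488)) = Rational(-5, 244) ≈ -0.020492)
M = Mul(I, Pow(53, Rational(1, 2))) (M = Pow(Add(100, -153), Rational(1, 2)) = Pow(-53, Rational(1, 2)) = Mul(I, Pow(53, Rational(1, 2))) ≈ Mul(7.2801, I))
Mul(Function('E')(6), Add(n, M)) = Mul(12, Add(Rational(-5, 244), Mul(I, Pow(53, Rational(1, 2))))) = Add(Rational(-15, 61), Mul(12, I, Pow(53, Rational(1, 2))))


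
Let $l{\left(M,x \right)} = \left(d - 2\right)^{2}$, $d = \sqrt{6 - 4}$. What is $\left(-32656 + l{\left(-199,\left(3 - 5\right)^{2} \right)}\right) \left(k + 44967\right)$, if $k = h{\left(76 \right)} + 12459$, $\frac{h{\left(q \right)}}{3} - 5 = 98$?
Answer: $-1885047750 - 230940 \sqrt{2} \approx -1.8854 \cdot 10^{9}$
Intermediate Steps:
$h{\left(q \right)} = 309$ ($h{\left(q \right)} = 15 + 3 \cdot 98 = 15 + 294 = 309$)
$d = \sqrt{2} \approx 1.4142$
$k = 12768$ ($k = 309 + 12459 = 12768$)
$l{\left(M,x \right)} = \left(-2 + \sqrt{2}\right)^{2}$ ($l{\left(M,x \right)} = \left(\sqrt{2} - 2\right)^{2} = \left(-2 + \sqrt{2}\right)^{2}$)
$\left(-32656 + l{\left(-199,\left(3 - 5\right)^{2} \right)}\right) \left(k + 44967\right) = \left(-32656 + \left(2 - \sqrt{2}\right)^{2}\right) \left(12768 + 44967\right) = \left(-32656 + \left(2 - \sqrt{2}\right)^{2}\right) 57735 = -1885394160 + 57735 \left(2 - \sqrt{2}\right)^{2}$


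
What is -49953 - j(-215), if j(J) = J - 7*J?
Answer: -51243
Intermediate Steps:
j(J) = -6*J
-49953 - j(-215) = -49953 - (-6)*(-215) = -49953 - 1*1290 = -49953 - 1290 = -51243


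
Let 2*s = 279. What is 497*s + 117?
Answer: 138897/2 ≈ 69449.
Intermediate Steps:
s = 279/2 (s = (½)*279 = 279/2 ≈ 139.50)
497*s + 117 = 497*(279/2) + 117 = 138663/2 + 117 = 138897/2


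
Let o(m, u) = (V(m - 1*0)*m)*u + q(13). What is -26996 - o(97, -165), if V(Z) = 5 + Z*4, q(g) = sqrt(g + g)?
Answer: 6262969 - sqrt(26) ≈ 6.2630e+6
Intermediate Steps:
q(g) = sqrt(2)*sqrt(g) (q(g) = sqrt(2*g) = sqrt(2)*sqrt(g))
V(Z) = 5 + 4*Z
o(m, u) = sqrt(26) + m*u*(5 + 4*m) (o(m, u) = ((5 + 4*(m - 1*0))*m)*u + sqrt(2)*sqrt(13) = ((5 + 4*(m + 0))*m)*u + sqrt(26) = ((5 + 4*m)*m)*u + sqrt(26) = (m*(5 + 4*m))*u + sqrt(26) = m*u*(5 + 4*m) + sqrt(26) = sqrt(26) + m*u*(5 + 4*m))
-26996 - o(97, -165) = -26996 - (sqrt(26) + 97*(-165)*(5 + 4*97)) = -26996 - (sqrt(26) + 97*(-165)*(5 + 388)) = -26996 - (sqrt(26) + 97*(-165)*393) = -26996 - (sqrt(26) - 6289965) = -26996 - (-6289965 + sqrt(26)) = -26996 + (6289965 - sqrt(26)) = 6262969 - sqrt(26)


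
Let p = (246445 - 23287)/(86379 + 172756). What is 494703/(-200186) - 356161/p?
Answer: -355308330522092/859098219 ≈ -4.1358e+5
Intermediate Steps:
p = 223158/259135 ≈ 0.86117
494703/(-200186) - 356161/p = 494703/(-200186) - 356161/223158/259135 = 494703*(-1/200186) - 356161*259135/223158 = -494703/200186 - 7099521595/17166 = -355308330522092/859098219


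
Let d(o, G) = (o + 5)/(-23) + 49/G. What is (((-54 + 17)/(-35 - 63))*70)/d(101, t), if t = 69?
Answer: -12765/1883 ≈ -6.7791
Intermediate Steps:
d(o, G) = -5/23 + 49/G - o/23 (d(o, G) = (5 + o)*(-1/23) + 49/G = (-5/23 - o/23) + 49/G = -5/23 + 49/G - o/23)
(((-54 + 17)/(-35 - 63))*70)/d(101, t) = (((-54 + 17)/(-35 - 63))*70)/(((1/23)*(1127 - 1*69*(5 + 101))/69)) = (-37/(-98)*70)/(((1/23)*(1/69)*(1127 - 1*69*106))) = (-37*(-1/98)*70)/(((1/23)*(1/69)*(1127 - 7314))) = ((37/98)*70)/(((1/23)*(1/69)*(-6187))) = 185/(7*(-269/69)) = (185/7)*(-69/269) = -12765/1883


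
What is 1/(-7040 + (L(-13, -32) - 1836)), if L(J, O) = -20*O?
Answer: -1/8236 ≈ -0.00012142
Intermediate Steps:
1/(-7040 + (L(-13, -32) - 1836)) = 1/(-7040 + (-20*(-32) - 1836)) = 1/(-7040 + (640 - 1836)) = 1/(-7040 - 1196) = 1/(-8236) = -1/8236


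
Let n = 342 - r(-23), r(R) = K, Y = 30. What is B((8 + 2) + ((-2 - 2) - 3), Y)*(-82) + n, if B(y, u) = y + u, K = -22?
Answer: -2342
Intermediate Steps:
r(R) = -22
n = 364 (n = 342 - 1*(-22) = 342 + 22 = 364)
B(y, u) = u + y
B((8 + 2) + ((-2 - 2) - 3), Y)*(-82) + n = (30 + ((8 + 2) + ((-2 - 2) - 3)))*(-82) + 364 = (30 + (10 + (-4 - 3)))*(-82) + 364 = (30 + (10 - 7))*(-82) + 364 = (30 + 3)*(-82) + 364 = 33*(-82) + 364 = -2706 + 364 = -2342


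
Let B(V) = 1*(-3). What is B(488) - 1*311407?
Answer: -311410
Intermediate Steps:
B(V) = -3
B(488) - 1*311407 = -3 - 1*311407 = -3 - 311407 = -311410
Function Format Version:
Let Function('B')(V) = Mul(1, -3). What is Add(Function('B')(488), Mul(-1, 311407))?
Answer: -311410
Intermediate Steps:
Function('B')(V) = -3
Add(Function('B')(488), Mul(-1, 311407)) = Add(-3, Mul(-1, 311407)) = Add(-3, -311407) = -311410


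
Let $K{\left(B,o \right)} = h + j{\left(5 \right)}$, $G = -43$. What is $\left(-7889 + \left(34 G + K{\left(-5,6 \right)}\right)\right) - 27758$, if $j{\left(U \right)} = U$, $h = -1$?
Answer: $-37105$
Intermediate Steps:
$K{\left(B,o \right)} = 4$ ($K{\left(B,o \right)} = -1 + 5 = 4$)
$\left(-7889 + \left(34 G + K{\left(-5,6 \right)}\right)\right) - 27758 = \left(-7889 + \left(34 \left(-43\right) + 4\right)\right) - 27758 = \left(-7889 + \left(-1462 + 4\right)\right) - 27758 = \left(-7889 - 1458\right) - 27758 = -9347 - 27758 = -37105$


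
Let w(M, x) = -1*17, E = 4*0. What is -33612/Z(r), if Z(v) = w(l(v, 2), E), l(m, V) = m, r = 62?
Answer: 33612/17 ≈ 1977.2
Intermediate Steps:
E = 0
w(M, x) = -17
Z(v) = -17
-33612/Z(r) = -33612/(-17) = -33612*(-1/17) = 33612/17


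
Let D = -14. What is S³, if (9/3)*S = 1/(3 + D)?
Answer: -1/35937 ≈ -2.7826e-5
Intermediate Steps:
S = -1/33 (S = 1/(3*(3 - 14)) = (⅓)/(-11) = (⅓)*(-1/11) = -1/33 ≈ -0.030303)
S³ = (-1/33)³ = -1/35937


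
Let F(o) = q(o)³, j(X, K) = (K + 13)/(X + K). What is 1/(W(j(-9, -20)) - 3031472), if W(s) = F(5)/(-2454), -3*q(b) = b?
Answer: -66258/200859271651 ≈ -3.2987e-7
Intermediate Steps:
q(b) = -b/3
j(X, K) = (13 + K)/(K + X)
F(o) = -o³/27 (F(o) = (-o/3)³ = -o³/27)
W(s) = 125/66258 (W(s) = -1/27*5³/(-2454) = -1/27*125*(-1/2454) = -125/27*(-1/2454) = 125/66258)
1/(W(j(-9, -20)) - 3031472) = 1/(125/66258 - 3031472) = 1/(-200859271651/66258) = -66258/200859271651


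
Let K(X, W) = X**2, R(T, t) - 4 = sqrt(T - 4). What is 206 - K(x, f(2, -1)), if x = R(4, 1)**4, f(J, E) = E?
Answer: -65330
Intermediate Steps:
R(T, t) = 4 + sqrt(-4 + T) (R(T, t) = 4 + sqrt(T - 4) = 4 + sqrt(-4 + T))
x = 256 (x = (4 + sqrt(-4 + 4))**4 = (4 + sqrt(0))**4 = (4 + 0)**4 = 4**4 = 256)
206 - K(x, f(2, -1)) = 206 - 1*256**2 = 206 - 1*65536 = 206 - 65536 = -65330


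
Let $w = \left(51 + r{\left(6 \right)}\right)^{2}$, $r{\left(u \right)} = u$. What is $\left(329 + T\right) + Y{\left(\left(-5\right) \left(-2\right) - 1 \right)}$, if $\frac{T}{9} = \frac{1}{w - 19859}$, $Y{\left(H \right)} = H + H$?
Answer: $\frac{5763661}{16610} \approx 347.0$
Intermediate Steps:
$w = 3249$ ($w = \left(51 + 6\right)^{2} = 57^{2} = 3249$)
$Y{\left(H \right)} = 2 H$
$T = - \frac{9}{16610}$ ($T = \frac{9}{3249 - 19859} = \frac{9}{-16610} = 9 \left(- \frac{1}{16610}\right) = - \frac{9}{16610} \approx -0.00054184$)
$\left(329 + T\right) + Y{\left(\left(-5\right) \left(-2\right) - 1 \right)} = \left(329 - \frac{9}{16610}\right) + 2 \left(\left(-5\right) \left(-2\right) - 1\right) = \frac{5464681}{16610} + 2 \left(10 - 1\right) = \frac{5464681}{16610} + 2 \cdot 9 = \frac{5464681}{16610} + 18 = \frac{5763661}{16610}$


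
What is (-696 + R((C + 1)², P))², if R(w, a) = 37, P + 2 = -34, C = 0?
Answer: 434281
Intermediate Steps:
P = -36 (P = -2 - 34 = -36)
(-696 + R((C + 1)², P))² = (-696 + 37)² = (-659)² = 434281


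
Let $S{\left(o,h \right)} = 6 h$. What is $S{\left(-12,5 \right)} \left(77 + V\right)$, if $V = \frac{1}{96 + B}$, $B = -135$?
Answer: $\frac{30020}{13} \approx 2309.2$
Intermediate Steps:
$V = - \frac{1}{39}$ ($V = \frac{1}{96 - 135} = \frac{1}{-39} = - \frac{1}{39} \approx -0.025641$)
$S{\left(-12,5 \right)} \left(77 + V\right) = 6 \cdot 5 \left(77 - \frac{1}{39}\right) = 30 \cdot \frac{3002}{39} = \frac{30020}{13}$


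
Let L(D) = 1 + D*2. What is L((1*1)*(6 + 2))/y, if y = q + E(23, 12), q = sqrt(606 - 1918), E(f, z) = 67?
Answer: 1139/5801 - 68*I*sqrt(82)/5801 ≈ 0.19635 - 0.10615*I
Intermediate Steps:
q = 4*I*sqrt(82) (q = sqrt(-1312) = 4*I*sqrt(82) ≈ 36.222*I)
L(D) = 1 + 2*D
y = 67 + 4*I*sqrt(82) (y = 4*I*sqrt(82) + 67 = 67 + 4*I*sqrt(82) ≈ 67.0 + 36.222*I)
L((1*1)*(6 + 2))/y = (1 + 2*((1*1)*(6 + 2)))/(67 + 4*I*sqrt(82)) = (1 + 2*(1*8))/(67 + 4*I*sqrt(82)) = (1 + 2*8)/(67 + 4*I*sqrt(82)) = (1 + 16)/(67 + 4*I*sqrt(82)) = 17/(67 + 4*I*sqrt(82))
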